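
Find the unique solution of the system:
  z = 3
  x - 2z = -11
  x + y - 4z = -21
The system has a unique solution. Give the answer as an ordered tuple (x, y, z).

(-5, -4, 3)

Form the augmented matrix and row-reduce:
  [ 0  0   1  |    3 ]
  [ 1  0  -2  |  -11 ]
  [ 1  1  -4  |  -21 ]
Swap R1 and R2.
  [ 1  0  -2  |  -11 ]
  [ 0  0   1  |    3 ]
  [ 1  1  -4  |  -21 ]
Subtract R1 from R3.
  [ 1  0  -2  |  -11 ]
  [ 0  0   1  |    3 ]
  [ 0  1  -2  |  -10 ]
Swap R2 and R3.
  [ 1  0  -2  |  -11 ]
  [ 0  1  -2  |  -10 ]
  [ 0  0   1  |    3 ]
Add 2 times R3 to R2.
  [ 1  0  -2  |  -11 ]
  [ 0  1   0  |   -4 ]
  [ 0  0   1  |    3 ]
Add 2 times R3 to R1.
  [ 1  0  0  |  -5 ]
  [ 0  1  0  |  -4 ]
  [ 0  0  1  |   3 ]
Reading off the last column: x = -5, y = -4, z = 3.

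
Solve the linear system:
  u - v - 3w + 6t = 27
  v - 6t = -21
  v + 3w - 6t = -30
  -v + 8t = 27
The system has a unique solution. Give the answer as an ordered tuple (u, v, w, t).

(-3, -3, -3, 3)

Form the augmented matrix and row-reduce:
  [ 1  -1  -3   6  |   27 ]
  [ 0   1   0  -6  |  -21 ]
  [ 0   1   3  -6  |  -30 ]
  [ 0  -1   0   8  |   27 ]
ρ3 := ρ3 − ρ2
  [ 1  -1  -3   6  |   27 ]
  [ 0   1   0  -6  |  -21 ]
  [ 0   0   3   0  |   -9 ]
  [ 0  -1   0   8  |   27 ]
ρ4 := ρ4 + ρ2
  [ 1  -1  -3   6  |   27 ]
  [ 0   1   0  -6  |  -21 ]
  [ 0   0   3   0  |   -9 ]
  [ 0   0   0   2  |    6 ]
ρ3 := 1/3·ρ3
  [ 1  -1  -3   6  |   27 ]
  [ 0   1   0  -6  |  -21 ]
  [ 0   0   1   0  |   -3 ]
  [ 0   0   0   2  |    6 ]
ρ4 := 1/2·ρ4
  [ 1  -1  -3   6  |   27 ]
  [ 0   1   0  -6  |  -21 ]
  [ 0   0   1   0  |   -3 ]
  [ 0   0   0   1  |    3 ]
ρ2 := ρ2 + 6·ρ4
  [ 1  -1  -3  6  |  27 ]
  [ 0   1   0  0  |  -3 ]
  [ 0   0   1  0  |  -3 ]
  [ 0   0   0  1  |   3 ]
ρ1 := ρ1 − 6·ρ4
  [ 1  -1  -3  0  |   9 ]
  [ 0   1   0  0  |  -3 ]
  [ 0   0   1  0  |  -3 ]
  [ 0   0   0  1  |   3 ]
ρ1 := ρ1 + 3·ρ3
  [ 1  -1  0  0  |   0 ]
  [ 0   1  0  0  |  -3 ]
  [ 0   0  1  0  |  -3 ]
  [ 0   0  0  1  |   3 ]
ρ1 := ρ1 + ρ2
  [ 1  0  0  0  |  -3 ]
  [ 0  1  0  0  |  -3 ]
  [ 0  0  1  0  |  -3 ]
  [ 0  0  0  1  |   3 ]
Reading off the last column: u = -3, v = -3, w = -3, t = 3.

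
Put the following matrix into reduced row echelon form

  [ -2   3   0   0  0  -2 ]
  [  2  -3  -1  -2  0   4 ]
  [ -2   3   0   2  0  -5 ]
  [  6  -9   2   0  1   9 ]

[[1, -3/2, 0, 0, 0, 1], [0, 0, 1, 0, 0, 1], [0, 0, 0, 1, 0, -3/2], [0, 0, 0, 0, 1, 1]]

ρ1 → -1/2·ρ1
  [  1  -3/2   0   0  0   1 ]
  [  2    -3  -1  -2  0   4 ]
  [ -2     3   0   2  0  -5 ]
  [  6    -9   2   0  1   9 ]
ρ2 → ρ2 − 2·ρ1
  [  1  -3/2   0   0  0   1 ]
  [  0     0  -1  -2  0   2 ]
  [ -2     3   0   2  0  -5 ]
  [  6    -9   2   0  1   9 ]
ρ3 → ρ3 + 2·ρ1
  [ 1  -3/2   0   0  0   1 ]
  [ 0     0  -1  -2  0   2 ]
  [ 0     0   0   2  0  -3 ]
  [ 6    -9   2   0  1   9 ]
ρ4 → ρ4 − 6·ρ1
  [ 1  -3/2   0   0  0   1 ]
  [ 0     0  -1  -2  0   2 ]
  [ 0     0   0   2  0  -3 ]
  [ 0     0   2   0  1   3 ]
ρ2 → -1·ρ2
  [ 1  -3/2  0  0  0   1 ]
  [ 0     0  1  2  0  -2 ]
  [ 0     0  0  2  0  -3 ]
  [ 0     0  2  0  1   3 ]
ρ4 → ρ4 − 2·ρ2
  [ 1  -3/2  0   0  0   1 ]
  [ 0     0  1   2  0  -2 ]
  [ 0     0  0   2  0  -3 ]
  [ 0     0  0  -4  1   7 ]
ρ3 → 1/2·ρ3
  [ 1  -3/2  0   0  0     1 ]
  [ 0     0  1   2  0    -2 ]
  [ 0     0  0   1  0  -3/2 ]
  [ 0     0  0  -4  1     7 ]
ρ4 → ρ4 + 4·ρ3
  [ 1  -3/2  0  0  0     1 ]
  [ 0     0  1  2  0    -2 ]
  [ 0     0  0  1  0  -3/2 ]
  [ 0     0  0  0  1     1 ]
ρ2 → ρ2 − 2·ρ3
  [ 1  -3/2  0  0  0     1 ]
  [ 0     0  1  0  0     1 ]
  [ 0     0  0  1  0  -3/2 ]
  [ 0     0  0  0  1     1 ]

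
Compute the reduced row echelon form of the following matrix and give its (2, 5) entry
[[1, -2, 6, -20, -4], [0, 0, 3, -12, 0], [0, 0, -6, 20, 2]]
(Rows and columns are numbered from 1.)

r2 -> 1/3·r2
  [ 1  -2   6  -20  -4 ]
  [ 0   0   1   -4   0 ]
  [ 0   0  -6   20   2 ]
r3 -> r3 + 6·r2
  [ 1  -2  6  -20  -4 ]
  [ 0   0  1   -4   0 ]
  [ 0   0  0   -4   2 ]
r3 -> -1/4·r3
  [ 1  -2  6  -20    -4 ]
  [ 0   0  1   -4     0 ]
  [ 0   0  0    1  -1/2 ]
r2 -> r2 + 4·r3
  [ 1  -2  6  -20    -4 ]
  [ 0   0  1    0    -2 ]
  [ 0   0  0    1  -1/2 ]
r1 -> r1 + 20·r3
  [ 1  -2  6  0   -14 ]
  [ 0   0  1  0    -2 ]
  [ 0   0  0  1  -1/2 ]
r1 -> r1 − 6·r2
  [ 1  -2  0  0    -2 ]
  [ 0   0  1  0    -2 ]
  [ 0   0  0  1  -1/2 ]

-2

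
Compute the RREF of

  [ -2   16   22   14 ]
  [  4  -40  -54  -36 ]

Multiply R1 by -1/2.
  [ 1   -8  -11   -7 ]
  [ 4  -40  -54  -36 ]
Subtract 4 times R1 from R2.
  [ 1  -8  -11  -7 ]
  [ 0  -8  -10  -8 ]
Multiply R2 by -1/8.
  [ 1  -8  -11  -7 ]
  [ 0   1  5/4   1 ]
Add 8 times R2 to R1.
  [ 1  0   -1  1 ]
  [ 0  1  5/4  1 ]

[[1, 0, -1, 1], [0, 1, 5/4, 1]]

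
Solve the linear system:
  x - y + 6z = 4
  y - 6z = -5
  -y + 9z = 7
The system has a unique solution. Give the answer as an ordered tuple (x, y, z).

Form the augmented matrix and row-reduce:
  [ 1  -1   6  |   4 ]
  [ 0   1  -6  |  -5 ]
  [ 0  -1   9  |   7 ]
R3 → R3 + R2
  [ 1  -1   6  |   4 ]
  [ 0   1  -6  |  -5 ]
  [ 0   0   3  |   2 ]
R3 → 1/3·R3
  [ 1  -1   6  |    4 ]
  [ 0   1  -6  |   -5 ]
  [ 0   0   1  |  2/3 ]
R2 → R2 + 6·R3
  [ 1  -1  6  |    4 ]
  [ 0   1  0  |   -1 ]
  [ 0   0  1  |  2/3 ]
R1 → R1 − 6·R3
  [ 1  -1  0  |    0 ]
  [ 0   1  0  |   -1 ]
  [ 0   0  1  |  2/3 ]
R1 → R1 + R2
  [ 1  0  0  |   -1 ]
  [ 0  1  0  |   -1 ]
  [ 0  0  1  |  2/3 ]
Reading off the last column: x = -1, y = -1, z = 2/3.

(-1, -1, 2/3)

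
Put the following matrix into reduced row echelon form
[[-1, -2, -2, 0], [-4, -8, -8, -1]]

ρ1 -> -1·ρ1
  [  1   2   2   0 ]
  [ -4  -8  -8  -1 ]
ρ2 -> ρ2 + 4·ρ1
  [ 1  2  2   0 ]
  [ 0  0  0  -1 ]
ρ2 -> -1·ρ2
  [ 1  2  2  0 ]
  [ 0  0  0  1 ]

[[1, 2, 2, 0], [0, 0, 0, 1]]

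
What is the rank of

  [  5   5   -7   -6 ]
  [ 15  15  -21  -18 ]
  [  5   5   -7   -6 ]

rank = 1

R1 -> 1/5·R1
  [  1   1  -7/5  -6/5 ]
  [ 15  15   -21   -18 ]
  [  5   5    -7    -6 ]
R2 -> R2 − 15·R1
  [ 1  1  -7/5  -6/5 ]
  [ 0  0     0     0 ]
  [ 5  5    -7    -6 ]
R3 -> R3 − 5·R1
  [ 1  1  -7/5  -6/5 ]
  [ 0  0     0     0 ]
  [ 0  0     0     0 ]
The reduced form has 1 nonzero row.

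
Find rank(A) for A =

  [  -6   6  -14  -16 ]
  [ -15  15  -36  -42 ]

Multiply r1 by -1/6.
  [   1  -1  7/3  8/3 ]
  [ -15  15  -36  -42 ]
Add 15 times r1 to r2.
  [ 1  -1  7/3  8/3 ]
  [ 0   0   -1   -2 ]
Multiply r2 by -1.
  [ 1  -1  7/3  8/3 ]
  [ 0   0    1    2 ]
Subtract 7/3 times r2 from r1.
  [ 1  -1  0  -2 ]
  [ 0   0  1   2 ]
The reduced form has 2 nonzero rows.

rank = 2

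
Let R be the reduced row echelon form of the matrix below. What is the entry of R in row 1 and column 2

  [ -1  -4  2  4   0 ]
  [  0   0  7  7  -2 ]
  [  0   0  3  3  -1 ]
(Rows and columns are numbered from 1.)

ρ1 := -1·ρ1
  [ 1  4  -2  -4   0 ]
  [ 0  0   7   7  -2 ]
  [ 0  0   3   3  -1 ]
ρ2 := 1/7·ρ2
  [ 1  4  -2  -4     0 ]
  [ 0  0   1   1  -2/7 ]
  [ 0  0   3   3    -1 ]
ρ3 := ρ3 − 3·ρ2
  [ 1  4  -2  -4     0 ]
  [ 0  0   1   1  -2/7 ]
  [ 0  0   0   0  -1/7 ]
ρ3 := -7·ρ3
  [ 1  4  -2  -4     0 ]
  [ 0  0   1   1  -2/7 ]
  [ 0  0   0   0     1 ]
ρ2 := ρ2 + 2/7·ρ3
  [ 1  4  -2  -4  0 ]
  [ 0  0   1   1  0 ]
  [ 0  0   0   0  1 ]
ρ1 := ρ1 + 2·ρ2
  [ 1  4  0  -2  0 ]
  [ 0  0  1   1  0 ]
  [ 0  0  0   0  1 ]

4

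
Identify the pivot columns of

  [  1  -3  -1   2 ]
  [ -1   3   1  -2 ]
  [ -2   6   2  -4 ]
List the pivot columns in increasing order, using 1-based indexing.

1

R2 ← R2 + R1
  [  1  -3  -1   2 ]
  [  0   0   0   0 ]
  [ -2   6   2  -4 ]
R3 ← R3 + 2·R1
  [ 1  -3  -1  2 ]
  [ 0   0   0  0 ]
  [ 0   0   0  0 ]
Pivot columns are the columns containing a leading 1.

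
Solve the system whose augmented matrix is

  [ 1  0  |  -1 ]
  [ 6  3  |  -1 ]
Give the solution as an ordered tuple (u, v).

ρ2 -> ρ2 − 6·ρ1
  [ 1  0  |  -1 ]
  [ 0  3  |   5 ]
ρ2 -> 1/3·ρ2
  [ 1  0  |   -1 ]
  [ 0  1  |  5/3 ]
Reading off the last column: u = -1, v = 5/3.

(-1, 5/3)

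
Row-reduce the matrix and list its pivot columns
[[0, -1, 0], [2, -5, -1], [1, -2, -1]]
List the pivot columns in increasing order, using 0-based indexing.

Swap r1 and r2.
  [ 2  -5  -1 ]
  [ 0  -1   0 ]
  [ 1  -2  -1 ]
Multiply r1 by 1/2.
  [ 1  -5/2  -1/2 ]
  [ 0    -1     0 ]
  [ 1    -2    -1 ]
Subtract r1 from r3.
  [ 1  -5/2  -1/2 ]
  [ 0    -1     0 ]
  [ 0   1/2  -1/2 ]
Multiply r2 by -1.
  [ 1  -5/2  -1/2 ]
  [ 0     1     0 ]
  [ 0   1/2  -1/2 ]
Subtract 1/2 times r2 from r3.
  [ 1  -5/2  -1/2 ]
  [ 0     1     0 ]
  [ 0     0  -1/2 ]
Multiply r3 by -2.
  [ 1  -5/2  -1/2 ]
  [ 0     1     0 ]
  [ 0     0     1 ]
Add 1/2 times r3 to r1.
  [ 1  -5/2  0 ]
  [ 0     1  0 ]
  [ 0     0  1 ]
Add 5/2 times r2 to r1.
  [ 1  0  0 ]
  [ 0  1  0 ]
  [ 0  0  1 ]
Pivot columns are the columns containing a leading 1.

0, 1, 2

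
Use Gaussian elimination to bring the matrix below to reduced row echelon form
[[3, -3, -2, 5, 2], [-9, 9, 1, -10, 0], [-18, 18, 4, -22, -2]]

[[1, -1, 0, 1, 0], [0, 0, 1, -1, 0], [0, 0, 0, 0, 1]]

R1 ← 1/3·R1
  [   1  -1  -2/3  5/3  2/3 ]
  [  -9   9     1  -10    0 ]
  [ -18  18     4  -22   -2 ]
R2 ← R2 + 9·R1
  [   1  -1  -2/3  5/3  2/3 ]
  [   0   0    -5    5    6 ]
  [ -18  18     4  -22   -2 ]
R3 ← R3 + 18·R1
  [ 1  -1  -2/3  5/3  2/3 ]
  [ 0   0    -5    5    6 ]
  [ 0   0    -8    8   10 ]
R2 ← -1/5·R2
  [ 1  -1  -2/3  5/3   2/3 ]
  [ 0   0     1   -1  -6/5 ]
  [ 0   0    -8    8    10 ]
R3 ← R3 + 8·R2
  [ 1  -1  -2/3  5/3   2/3 ]
  [ 0   0     1   -1  -6/5 ]
  [ 0   0     0    0   2/5 ]
R3 ← 5/2·R3
  [ 1  -1  -2/3  5/3   2/3 ]
  [ 0   0     1   -1  -6/5 ]
  [ 0   0     0    0     1 ]
R2 ← R2 + 6/5·R3
  [ 1  -1  -2/3  5/3  2/3 ]
  [ 0   0     1   -1    0 ]
  [ 0   0     0    0    1 ]
R1 ← R1 − 2/3·R3
  [ 1  -1  -2/3  5/3  0 ]
  [ 0   0     1   -1  0 ]
  [ 0   0     0    0  1 ]
R1 ← R1 + 2/3·R2
  [ 1  -1  0   1  0 ]
  [ 0   0  1  -1  0 ]
  [ 0   0  0   0  1 ]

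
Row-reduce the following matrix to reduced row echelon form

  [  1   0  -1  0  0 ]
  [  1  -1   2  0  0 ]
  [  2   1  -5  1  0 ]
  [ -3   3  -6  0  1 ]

[[1, 0, -1, 0, 0], [0, 1, -3, 0, 0], [0, 0, 0, 1, 0], [0, 0, 0, 0, 1]]

ρ2 ← ρ2 − ρ1
ρ3 ← ρ3 − 2·ρ1
ρ4 ← ρ4 + 3·ρ1
ρ2 ← -1·ρ2
ρ3 ← ρ3 − ρ2
ρ4 ← ρ4 − 3·ρ2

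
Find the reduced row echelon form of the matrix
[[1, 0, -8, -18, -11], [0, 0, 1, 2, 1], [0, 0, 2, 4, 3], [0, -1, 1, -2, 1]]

[[1, 0, 0, -2, 0], [0, 1, 0, 4, 0], [0, 0, 1, 2, 0], [0, 0, 0, 0, 1]]

R2 ↔ R4
  [ 1   0  -8  -18  -11 ]
  [ 0  -1   1   -2    1 ]
  [ 0   0   2    4    3 ]
  [ 0   0   1    2    1 ]
R2 := -1·R2
  [ 1  0  -8  -18  -11 ]
  [ 0  1  -1    2   -1 ]
  [ 0  0   2    4    3 ]
  [ 0  0   1    2    1 ]
R3 := 1/2·R3
  [ 1  0  -8  -18  -11 ]
  [ 0  1  -1    2   -1 ]
  [ 0  0   1    2  3/2 ]
  [ 0  0   1    2    1 ]
R4 := R4 − R3
  [ 1  0  -8  -18   -11 ]
  [ 0  1  -1    2    -1 ]
  [ 0  0   1    2   3/2 ]
  [ 0  0   0    0  -1/2 ]
R4 := -2·R4
  [ 1  0  -8  -18  -11 ]
  [ 0  1  -1    2   -1 ]
  [ 0  0   1    2  3/2 ]
  [ 0  0   0    0    1 ]
R3 := R3 − 3/2·R4
  [ 1  0  -8  -18  -11 ]
  [ 0  1  -1    2   -1 ]
  [ 0  0   1    2    0 ]
  [ 0  0   0    0    1 ]
R2 := R2 + R4
  [ 1  0  -8  -18  -11 ]
  [ 0  1  -1    2    0 ]
  [ 0  0   1    2    0 ]
  [ 0  0   0    0    1 ]
R1 := R1 + 11·R4
  [ 1  0  -8  -18  0 ]
  [ 0  1  -1    2  0 ]
  [ 0  0   1    2  0 ]
  [ 0  0   0    0  1 ]
R2 := R2 + R3
  [ 1  0  -8  -18  0 ]
  [ 0  1   0    4  0 ]
  [ 0  0   1    2  0 ]
  [ 0  0   0    0  1 ]
R1 := R1 + 8·R3
  [ 1  0  0  -2  0 ]
  [ 0  1  0   4  0 ]
  [ 0  0  1   2  0 ]
  [ 0  0  0   0  1 ]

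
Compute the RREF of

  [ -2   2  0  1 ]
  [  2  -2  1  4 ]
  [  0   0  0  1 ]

R1 := -1/2·R1
  [ 1  -1  0  -1/2 ]
  [ 2  -2  1     4 ]
  [ 0   0  0     1 ]
R2 := R2 − 2·R1
  [ 1  -1  0  -1/2 ]
  [ 0   0  1     5 ]
  [ 0   0  0     1 ]
R2 := R2 − 5·R3
  [ 1  -1  0  -1/2 ]
  [ 0   0  1     0 ]
  [ 0   0  0     1 ]
R1 := R1 + 1/2·R3
  [ 1  -1  0  0 ]
  [ 0   0  1  0 ]
  [ 0   0  0  1 ]

[[1, -1, 0, 0], [0, 0, 1, 0], [0, 0, 0, 1]]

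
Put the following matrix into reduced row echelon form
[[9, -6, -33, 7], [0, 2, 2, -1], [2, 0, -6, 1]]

ρ1 -> 1/9·ρ1
  [ 1  -2/3  -11/3  7/9 ]
  [ 0     2      2   -1 ]
  [ 2     0     -6    1 ]
ρ3 -> ρ3 − 2·ρ1
  [ 1  -2/3  -11/3   7/9 ]
  [ 0     2      2    -1 ]
  [ 0   4/3    4/3  -5/9 ]
ρ2 -> 1/2·ρ2
  [ 1  -2/3  -11/3   7/9 ]
  [ 0     1      1  -1/2 ]
  [ 0   4/3    4/3  -5/9 ]
ρ3 -> ρ3 − 4/3·ρ2
  [ 1  -2/3  -11/3   7/9 ]
  [ 0     1      1  -1/2 ]
  [ 0     0      0   1/9 ]
ρ3 -> 9·ρ3
  [ 1  -2/3  -11/3   7/9 ]
  [ 0     1      1  -1/2 ]
  [ 0     0      0     1 ]
ρ2 -> ρ2 + 1/2·ρ3
  [ 1  -2/3  -11/3  7/9 ]
  [ 0     1      1    0 ]
  [ 0     0      0    1 ]
ρ1 -> ρ1 − 7/9·ρ3
  [ 1  -2/3  -11/3  0 ]
  [ 0     1      1  0 ]
  [ 0     0      0  1 ]
ρ1 -> ρ1 + 2/3·ρ2
  [ 1  0  -3  0 ]
  [ 0  1   1  0 ]
  [ 0  0   0  1 ]

[[1, 0, -3, 0], [0, 1, 1, 0], [0, 0, 0, 1]]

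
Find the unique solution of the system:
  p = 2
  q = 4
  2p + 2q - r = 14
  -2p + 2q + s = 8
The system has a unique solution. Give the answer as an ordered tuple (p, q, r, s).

(2, 4, -2, 4)

Form the augmented matrix and row-reduce:
  [  1  0   0  0  |   2 ]
  [  0  1   0  0  |   4 ]
  [  2  2  -1  0  |  14 ]
  [ -2  2   0  1  |   8 ]
R3 := R3 − 2·R1
  [  1  0   0  0  |   2 ]
  [  0  1   0  0  |   4 ]
  [  0  2  -1  0  |  10 ]
  [ -2  2   0  1  |   8 ]
R4 := R4 + 2·R1
  [ 1  0   0  0  |   2 ]
  [ 0  1   0  0  |   4 ]
  [ 0  2  -1  0  |  10 ]
  [ 0  2   0  1  |  12 ]
R3 := R3 − 2·R2
  [ 1  0   0  0  |   2 ]
  [ 0  1   0  0  |   4 ]
  [ 0  0  -1  0  |   2 ]
  [ 0  2   0  1  |  12 ]
R4 := R4 − 2·R2
  [ 1  0   0  0  |  2 ]
  [ 0  1   0  0  |  4 ]
  [ 0  0  -1  0  |  2 ]
  [ 0  0   0  1  |  4 ]
R3 := -1·R3
  [ 1  0  0  0  |   2 ]
  [ 0  1  0  0  |   4 ]
  [ 0  0  1  0  |  -2 ]
  [ 0  0  0  1  |   4 ]
Reading off the last column: p = 2, q = 4, r = -2, s = 4.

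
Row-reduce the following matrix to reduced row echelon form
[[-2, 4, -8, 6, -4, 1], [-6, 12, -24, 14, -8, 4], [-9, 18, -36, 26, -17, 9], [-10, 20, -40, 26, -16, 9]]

[[1, -2, 4, 0, -1, 0], [0, 0, 0, 1, -1, 0], [0, 0, 0, 0, 0, 1], [0, 0, 0, 0, 0, 0]]

Multiply ρ1 by -1/2.
  [   1  -2    4  -3    2  -1/2 ]
  [  -6  12  -24  14   -8     4 ]
  [  -9  18  -36  26  -17     9 ]
  [ -10  20  -40  26  -16     9 ]
Add 6 times ρ1 to ρ2.
  [   1  -2    4  -3    2  -1/2 ]
  [   0   0    0  -4    4     1 ]
  [  -9  18  -36  26  -17     9 ]
  [ -10  20  -40  26  -16     9 ]
Add 9 times ρ1 to ρ3.
  [   1  -2    4  -3    2  -1/2 ]
  [   0   0    0  -4    4     1 ]
  [   0   0    0  -1    1   9/2 ]
  [ -10  20  -40  26  -16     9 ]
Add 10 times ρ1 to ρ4.
  [ 1  -2  4  -3  2  -1/2 ]
  [ 0   0  0  -4  4     1 ]
  [ 0   0  0  -1  1   9/2 ]
  [ 0   0  0  -4  4     4 ]
Multiply ρ2 by -1/4.
  [ 1  -2  4  -3   2  -1/2 ]
  [ 0   0  0   1  -1  -1/4 ]
  [ 0   0  0  -1   1   9/2 ]
  [ 0   0  0  -4   4     4 ]
Add ρ2 to ρ3.
  [ 1  -2  4  -3   2  -1/2 ]
  [ 0   0  0   1  -1  -1/4 ]
  [ 0   0  0   0   0  17/4 ]
  [ 0   0  0  -4   4     4 ]
Add 4 times ρ2 to ρ4.
  [ 1  -2  4  -3   2  -1/2 ]
  [ 0   0  0   1  -1  -1/4 ]
  [ 0   0  0   0   0  17/4 ]
  [ 0   0  0   0   0     3 ]
Multiply ρ3 by 4/17.
  [ 1  -2  4  -3   2  -1/2 ]
  [ 0   0  0   1  -1  -1/4 ]
  [ 0   0  0   0   0     1 ]
  [ 0   0  0   0   0     3 ]
Subtract 3 times ρ3 from ρ4.
  [ 1  -2  4  -3   2  -1/2 ]
  [ 0   0  0   1  -1  -1/4 ]
  [ 0   0  0   0   0     1 ]
  [ 0   0  0   0   0     0 ]
Add 1/4 times ρ3 to ρ2.
  [ 1  -2  4  -3   2  -1/2 ]
  [ 0   0  0   1  -1     0 ]
  [ 0   0  0   0   0     1 ]
  [ 0   0  0   0   0     0 ]
Add 1/2 times ρ3 to ρ1.
  [ 1  -2  4  -3   2  0 ]
  [ 0   0  0   1  -1  0 ]
  [ 0   0  0   0   0  1 ]
  [ 0   0  0   0   0  0 ]
Add 3 times ρ2 to ρ1.
  [ 1  -2  4  0  -1  0 ]
  [ 0   0  0  1  -1  0 ]
  [ 0   0  0  0   0  1 ]
  [ 0   0  0  0   0  0 ]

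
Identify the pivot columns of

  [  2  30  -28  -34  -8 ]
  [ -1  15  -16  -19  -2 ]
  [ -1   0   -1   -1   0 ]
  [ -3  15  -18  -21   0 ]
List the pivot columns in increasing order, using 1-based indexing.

1, 2, 5

Multiply R1 by 1/2.
  [  1  15  -14  -17  -4 ]
  [ -1  15  -16  -19  -2 ]
  [ -1   0   -1   -1   0 ]
  [ -3  15  -18  -21   0 ]
Add R1 to R2.
  [  1  15  -14  -17  -4 ]
  [  0  30  -30  -36  -6 ]
  [ -1   0   -1   -1   0 ]
  [ -3  15  -18  -21   0 ]
Add R1 to R3.
  [  1  15  -14  -17  -4 ]
  [  0  30  -30  -36  -6 ]
  [  0  15  -15  -18  -4 ]
  [ -3  15  -18  -21   0 ]
Add 3 times R1 to R4.
  [ 1  15  -14  -17   -4 ]
  [ 0  30  -30  -36   -6 ]
  [ 0  15  -15  -18   -4 ]
  [ 0  60  -60  -72  -12 ]
Multiply R2 by 1/30.
  [ 1  15  -14   -17    -4 ]
  [ 0   1   -1  -6/5  -1/5 ]
  [ 0  15  -15   -18    -4 ]
  [ 0  60  -60   -72   -12 ]
Subtract 15 times R2 from R3.
  [ 1  15  -14   -17    -4 ]
  [ 0   1   -1  -6/5  -1/5 ]
  [ 0   0    0     0    -1 ]
  [ 0  60  -60   -72   -12 ]
Subtract 60 times R2 from R4.
  [ 1  15  -14   -17    -4 ]
  [ 0   1   -1  -6/5  -1/5 ]
  [ 0   0    0     0    -1 ]
  [ 0   0    0     0     0 ]
Multiply R3 by -1.
  [ 1  15  -14   -17    -4 ]
  [ 0   1   -1  -6/5  -1/5 ]
  [ 0   0    0     0     1 ]
  [ 0   0    0     0     0 ]
Add 1/5 times R3 to R2.
  [ 1  15  -14   -17  -4 ]
  [ 0   1   -1  -6/5   0 ]
  [ 0   0    0     0   1 ]
  [ 0   0    0     0   0 ]
Add 4 times R3 to R1.
  [ 1  15  -14   -17  0 ]
  [ 0   1   -1  -6/5  0 ]
  [ 0   0    0     0  1 ]
  [ 0   0    0     0  0 ]
Subtract 15 times R2 from R1.
  [ 1  0   1     1  0 ]
  [ 0  1  -1  -6/5  0 ]
  [ 0  0   0     0  1 ]
  [ 0  0   0     0  0 ]
Pivot columns are the columns containing a leading 1.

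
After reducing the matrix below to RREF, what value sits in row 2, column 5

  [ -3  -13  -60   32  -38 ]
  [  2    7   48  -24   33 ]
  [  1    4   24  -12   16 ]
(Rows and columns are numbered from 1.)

R1 → -1/3·R1
  [ 1  13/3  20  -32/3  38/3 ]
  [ 2     7  48    -24    33 ]
  [ 1     4  24    -12    16 ]
R2 → R2 − 2·R1
  [ 1  13/3  20  -32/3  38/3 ]
  [ 0  -5/3   8   -8/3  23/3 ]
  [ 1     4  24    -12    16 ]
R3 → R3 − R1
  [ 1  13/3  20  -32/3  38/3 ]
  [ 0  -5/3   8   -8/3  23/3 ]
  [ 0  -1/3   4   -4/3  10/3 ]
R2 → -3/5·R2
  [ 1  13/3     20  -32/3   38/3 ]
  [ 0     1  -24/5    8/5  -23/5 ]
  [ 0  -1/3      4   -4/3   10/3 ]
R3 → R3 + 1/3·R2
  [ 1  13/3     20  -32/3   38/3 ]
  [ 0     1  -24/5    8/5  -23/5 ]
  [ 0     0   12/5   -4/5    9/5 ]
R3 → 5/12·R3
  [ 1  13/3     20  -32/3   38/3 ]
  [ 0     1  -24/5    8/5  -23/5 ]
  [ 0     0      1   -1/3    3/4 ]
R2 → R2 + 24/5·R3
  [ 1  13/3  20  -32/3  38/3 ]
  [ 0     1   0      0    -1 ]
  [ 0     0   1   -1/3   3/4 ]
R1 → R1 − 20·R3
  [ 1  13/3  0    -4  -7/3 ]
  [ 0     1  0     0    -1 ]
  [ 0     0  1  -1/3   3/4 ]
R1 → R1 − 13/3·R2
  [ 1  0  0    -4    2 ]
  [ 0  1  0     0   -1 ]
  [ 0  0  1  -1/3  3/4 ]

-1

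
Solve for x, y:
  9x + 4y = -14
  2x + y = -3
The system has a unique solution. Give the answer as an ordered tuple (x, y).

Form the augmented matrix and row-reduce:
  [ 9  4  |  -14 ]
  [ 2  1  |   -3 ]
Multiply ρ1 by 1/9.
  [ 1  4/9  |  -14/9 ]
  [ 2    1  |     -3 ]
Subtract 2 times ρ1 from ρ2.
  [ 1  4/9  |  -14/9 ]
  [ 0  1/9  |    1/9 ]
Multiply ρ2 by 9.
  [ 1  4/9  |  -14/9 ]
  [ 0    1  |      1 ]
Subtract 4/9 times ρ2 from ρ1.
  [ 1  0  |  -2 ]
  [ 0  1  |   1 ]
Reading off the last column: x = -2, y = 1.

(-2, 1)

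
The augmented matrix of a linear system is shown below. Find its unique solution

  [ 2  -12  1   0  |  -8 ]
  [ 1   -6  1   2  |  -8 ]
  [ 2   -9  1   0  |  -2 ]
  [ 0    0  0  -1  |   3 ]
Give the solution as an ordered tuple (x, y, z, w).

(6, 2, 4, -3)

r1 → 1/2·r1
  [ 1  -6  1/2   0  |  -4 ]
  [ 1  -6    1   2  |  -8 ]
  [ 2  -9    1   0  |  -2 ]
  [ 0   0    0  -1  |   3 ]
r2 → r2 − r1
  [ 1  -6  1/2   0  |  -4 ]
  [ 0   0  1/2   2  |  -4 ]
  [ 2  -9    1   0  |  -2 ]
  [ 0   0    0  -1  |   3 ]
r3 → r3 − 2·r1
  [ 1  -6  1/2   0  |  -4 ]
  [ 0   0  1/2   2  |  -4 ]
  [ 0   3    0   0  |   6 ]
  [ 0   0    0  -1  |   3 ]
r2 <=> r3
  [ 1  -6  1/2   0  |  -4 ]
  [ 0   3    0   0  |   6 ]
  [ 0   0  1/2   2  |  -4 ]
  [ 0   0    0  -1  |   3 ]
r2 → 1/3·r2
  [ 1  -6  1/2   0  |  -4 ]
  [ 0   1    0   0  |   2 ]
  [ 0   0  1/2   2  |  -4 ]
  [ 0   0    0  -1  |   3 ]
r3 → 2·r3
  [ 1  -6  1/2   0  |  -4 ]
  [ 0   1    0   0  |   2 ]
  [ 0   0    1   4  |  -8 ]
  [ 0   0    0  -1  |   3 ]
r4 → -1·r4
  [ 1  -6  1/2  0  |  -4 ]
  [ 0   1    0  0  |   2 ]
  [ 0   0    1  4  |  -8 ]
  [ 0   0    0  1  |  -3 ]
r3 → r3 − 4·r4
  [ 1  -6  1/2  0  |  -4 ]
  [ 0   1    0  0  |   2 ]
  [ 0   0    1  0  |   4 ]
  [ 0   0    0  1  |  -3 ]
r1 → r1 − 1/2·r3
  [ 1  -6  0  0  |  -6 ]
  [ 0   1  0  0  |   2 ]
  [ 0   0  1  0  |   4 ]
  [ 0   0  0  1  |  -3 ]
r1 → r1 + 6·r2
  [ 1  0  0  0  |   6 ]
  [ 0  1  0  0  |   2 ]
  [ 0  0  1  0  |   4 ]
  [ 0  0  0  1  |  -3 ]
Reading off the last column: x = 6, y = 2, z = 4, w = -3.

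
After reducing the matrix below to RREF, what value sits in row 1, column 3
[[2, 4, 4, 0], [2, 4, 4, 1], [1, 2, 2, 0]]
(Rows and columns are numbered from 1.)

2

ρ1 -> 1/2·ρ1
  [ 1  2  2  0 ]
  [ 2  4  4  1 ]
  [ 1  2  2  0 ]
ρ2 -> ρ2 − 2·ρ1
  [ 1  2  2  0 ]
  [ 0  0  0  1 ]
  [ 1  2  2  0 ]
ρ3 -> ρ3 − ρ1
  [ 1  2  2  0 ]
  [ 0  0  0  1 ]
  [ 0  0  0  0 ]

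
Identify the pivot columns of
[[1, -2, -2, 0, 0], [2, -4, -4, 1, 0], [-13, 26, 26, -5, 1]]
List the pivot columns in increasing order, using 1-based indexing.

1, 4, 5

r2 := r2 − 2·r1
r3 := r3 + 13·r1
r3 := r3 + 5·r2
Pivot columns are the columns containing a leading 1.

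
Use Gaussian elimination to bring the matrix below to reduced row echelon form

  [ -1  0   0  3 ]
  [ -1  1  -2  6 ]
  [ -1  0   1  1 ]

[[1, 0, 0, -3], [0, 1, 0, -1], [0, 0, 1, -2]]

Multiply R1 by -1.
Add R1 to R2.
Add R1 to R3.
Add 2 times R3 to R2.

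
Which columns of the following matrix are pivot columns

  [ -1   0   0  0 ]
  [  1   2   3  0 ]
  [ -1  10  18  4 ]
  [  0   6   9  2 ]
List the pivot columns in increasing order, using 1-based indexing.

r1 := -1·r1
  [  1   0   0  0 ]
  [  1   2   3  0 ]
  [ -1  10  18  4 ]
  [  0   6   9  2 ]
r2 := r2 − r1
  [  1   0   0  0 ]
  [  0   2   3  0 ]
  [ -1  10  18  4 ]
  [  0   6   9  2 ]
r3 := r3 + r1
  [ 1   0   0  0 ]
  [ 0   2   3  0 ]
  [ 0  10  18  4 ]
  [ 0   6   9  2 ]
r2 := 1/2·r2
  [ 1   0    0  0 ]
  [ 0   1  3/2  0 ]
  [ 0  10   18  4 ]
  [ 0   6    9  2 ]
r3 := r3 − 10·r2
  [ 1  0    0  0 ]
  [ 0  1  3/2  0 ]
  [ 0  0    3  4 ]
  [ 0  6    9  2 ]
r4 := r4 − 6·r2
  [ 1  0    0  0 ]
  [ 0  1  3/2  0 ]
  [ 0  0    3  4 ]
  [ 0  0    0  2 ]
r3 := 1/3·r3
  [ 1  0    0    0 ]
  [ 0  1  3/2    0 ]
  [ 0  0    1  4/3 ]
  [ 0  0    0    2 ]
r4 := 1/2·r4
  [ 1  0    0    0 ]
  [ 0  1  3/2    0 ]
  [ 0  0    1  4/3 ]
  [ 0  0    0    1 ]
r3 := r3 − 4/3·r4
  [ 1  0    0  0 ]
  [ 0  1  3/2  0 ]
  [ 0  0    1  0 ]
  [ 0  0    0  1 ]
r2 := r2 − 3/2·r3
  [ 1  0  0  0 ]
  [ 0  1  0  0 ]
  [ 0  0  1  0 ]
  [ 0  0  0  1 ]
Pivot columns are the columns containing a leading 1.

1, 2, 3, 4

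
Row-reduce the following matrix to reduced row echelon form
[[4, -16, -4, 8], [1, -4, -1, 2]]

[[1, -4, -1, 2], [0, 0, 0, 0]]

r1 := 1/4·r1
  [ 1  -4  -1  2 ]
  [ 1  -4  -1  2 ]
r2 := r2 − r1
  [ 1  -4  -1  2 ]
  [ 0   0   0  0 ]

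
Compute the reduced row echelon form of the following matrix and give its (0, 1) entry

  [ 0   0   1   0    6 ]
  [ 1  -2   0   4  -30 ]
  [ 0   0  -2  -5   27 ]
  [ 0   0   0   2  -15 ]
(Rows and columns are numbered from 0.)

Swap R1 and R2.
  [ 1  -2   0   4  -30 ]
  [ 0   0   1   0    6 ]
  [ 0   0  -2  -5   27 ]
  [ 0   0   0   2  -15 ]
Add 2 times R2 to R3.
  [ 1  -2  0   4  -30 ]
  [ 0   0  1   0    6 ]
  [ 0   0  0  -5   39 ]
  [ 0   0  0   2  -15 ]
Multiply R3 by -1/5.
  [ 1  -2  0  4    -30 ]
  [ 0   0  1  0      6 ]
  [ 0   0  0  1  -39/5 ]
  [ 0   0  0  2    -15 ]
Subtract 2 times R3 from R4.
  [ 1  -2  0  4    -30 ]
  [ 0   0  1  0      6 ]
  [ 0   0  0  1  -39/5 ]
  [ 0   0  0  0    3/5 ]
Multiply R4 by 5/3.
  [ 1  -2  0  4    -30 ]
  [ 0   0  1  0      6 ]
  [ 0   0  0  1  -39/5 ]
  [ 0   0  0  0      1 ]
Add 39/5 times R4 to R3.
  [ 1  -2  0  4  -30 ]
  [ 0   0  1  0    6 ]
  [ 0   0  0  1    0 ]
  [ 0   0  0  0    1 ]
Subtract 6 times R4 from R2.
  [ 1  -2  0  4  -30 ]
  [ 0   0  1  0    0 ]
  [ 0   0  0  1    0 ]
  [ 0   0  0  0    1 ]
Add 30 times R4 to R1.
  [ 1  -2  0  4  0 ]
  [ 0   0  1  0  0 ]
  [ 0   0  0  1  0 ]
  [ 0   0  0  0  1 ]
Subtract 4 times R3 from R1.
  [ 1  -2  0  0  0 ]
  [ 0   0  1  0  0 ]
  [ 0   0  0  1  0 ]
  [ 0   0  0  0  1 ]

-2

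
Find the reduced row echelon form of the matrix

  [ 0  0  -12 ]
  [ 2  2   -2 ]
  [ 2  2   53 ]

[[1, 1, 0], [0, 0, 1], [0, 0, 0]]

R1 <=> R2
R1 ← 1/2·R1
R3 ← R3 − 2·R1
R2 ← -1/12·R2
R3 ← R3 − 55·R2
R1 ← R1 + R2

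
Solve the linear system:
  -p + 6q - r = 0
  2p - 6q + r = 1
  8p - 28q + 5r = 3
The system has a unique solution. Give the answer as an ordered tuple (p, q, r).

(1, 0, -1)

Form the augmented matrix and row-reduce:
  [ -1    6  -1  |  0 ]
  [  2   -6   1  |  1 ]
  [  8  -28   5  |  3 ]
R1 -> -1·R1
  [ 1   -6  1  |  0 ]
  [ 2   -6  1  |  1 ]
  [ 8  -28  5  |  3 ]
R2 -> R2 − 2·R1
  [ 1   -6   1  |  0 ]
  [ 0    6  -1  |  1 ]
  [ 8  -28   5  |  3 ]
R3 -> R3 − 8·R1
  [ 1  -6   1  |  0 ]
  [ 0   6  -1  |  1 ]
  [ 0  20  -3  |  3 ]
R2 -> 1/6·R2
  [ 1  -6     1  |    0 ]
  [ 0   1  -1/6  |  1/6 ]
  [ 0  20    -3  |    3 ]
R3 -> R3 − 20·R2
  [ 1  -6     1  |     0 ]
  [ 0   1  -1/6  |   1/6 ]
  [ 0   0   1/3  |  -1/3 ]
R3 -> 3·R3
  [ 1  -6     1  |    0 ]
  [ 0   1  -1/6  |  1/6 ]
  [ 0   0     1  |   -1 ]
R2 -> R2 + 1/6·R3
  [ 1  -6  1  |   0 ]
  [ 0   1  0  |   0 ]
  [ 0   0  1  |  -1 ]
R1 -> R1 − R3
  [ 1  -6  0  |   1 ]
  [ 0   1  0  |   0 ]
  [ 0   0  1  |  -1 ]
R1 -> R1 + 6·R2
  [ 1  0  0  |   1 ]
  [ 0  1  0  |   0 ]
  [ 0  0  1  |  -1 ]
Reading off the last column: p = 1, q = 0, r = -1.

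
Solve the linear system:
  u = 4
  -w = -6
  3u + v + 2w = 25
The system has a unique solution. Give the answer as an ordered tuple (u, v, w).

(4, 1, 6)

Form the augmented matrix and row-reduce:
  [ 1  0   0  |   4 ]
  [ 0  0  -1  |  -6 ]
  [ 3  1   2  |  25 ]
ρ3 -> ρ3 − 3·ρ1
  [ 1  0   0  |   4 ]
  [ 0  0  -1  |  -6 ]
  [ 0  1   2  |  13 ]
ρ2 <=> ρ3
  [ 1  0   0  |   4 ]
  [ 0  1   2  |  13 ]
  [ 0  0  -1  |  -6 ]
ρ3 -> -1·ρ3
  [ 1  0  0  |   4 ]
  [ 0  1  2  |  13 ]
  [ 0  0  1  |   6 ]
ρ2 -> ρ2 − 2·ρ3
  [ 1  0  0  |  4 ]
  [ 0  1  0  |  1 ]
  [ 0  0  1  |  6 ]
Reading off the last column: u = 4, v = 1, w = 6.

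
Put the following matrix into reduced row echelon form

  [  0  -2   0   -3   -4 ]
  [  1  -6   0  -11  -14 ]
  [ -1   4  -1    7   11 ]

[[1, 0, 0, -2, -2], [0, 1, 0, 3/2, 2], [0, 0, 1, 1, -1]]

R1 ↔ R2
R3 → R3 + R1
R2 → -1/2·R2
R3 → R3 + 2·R2
R3 → -1·R3
R1 → R1 + 6·R2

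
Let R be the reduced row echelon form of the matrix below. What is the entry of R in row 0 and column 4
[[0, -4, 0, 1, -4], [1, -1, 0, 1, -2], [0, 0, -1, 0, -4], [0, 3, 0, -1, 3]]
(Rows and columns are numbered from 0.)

-1

ρ1 <-> ρ2
  [ 1  -1   0   1  -2 ]
  [ 0  -4   0   1  -4 ]
  [ 0   0  -1   0  -4 ]
  [ 0   3   0  -1   3 ]
ρ2 → -1/4·ρ2
  [ 1  -1   0     1  -2 ]
  [ 0   1   0  -1/4   1 ]
  [ 0   0  -1     0  -4 ]
  [ 0   3   0    -1   3 ]
ρ4 → ρ4 − 3·ρ2
  [ 1  -1   0     1  -2 ]
  [ 0   1   0  -1/4   1 ]
  [ 0   0  -1     0  -4 ]
  [ 0   0   0  -1/4   0 ]
ρ3 → -1·ρ3
  [ 1  -1  0     1  -2 ]
  [ 0   1  0  -1/4   1 ]
  [ 0   0  1     0   4 ]
  [ 0   0  0  -1/4   0 ]
ρ4 → -4·ρ4
  [ 1  -1  0     1  -2 ]
  [ 0   1  0  -1/4   1 ]
  [ 0   0  1     0   4 ]
  [ 0   0  0     1   0 ]
ρ2 → ρ2 + 1/4·ρ4
  [ 1  -1  0  1  -2 ]
  [ 0   1  0  0   1 ]
  [ 0   0  1  0   4 ]
  [ 0   0  0  1   0 ]
ρ1 → ρ1 − ρ4
  [ 1  -1  0  0  -2 ]
  [ 0   1  0  0   1 ]
  [ 0   0  1  0   4 ]
  [ 0   0  0  1   0 ]
ρ1 → ρ1 + ρ2
  [ 1  0  0  0  -1 ]
  [ 0  1  0  0   1 ]
  [ 0  0  1  0   4 ]
  [ 0  0  0  1   0 ]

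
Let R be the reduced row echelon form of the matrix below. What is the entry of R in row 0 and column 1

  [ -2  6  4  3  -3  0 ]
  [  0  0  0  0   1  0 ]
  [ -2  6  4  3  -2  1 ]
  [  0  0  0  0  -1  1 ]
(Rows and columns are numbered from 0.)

-3

r1 := -1/2·r1
  [  1  -3  -2  -3/2  3/2  0 ]
  [  0   0   0     0    1  0 ]
  [ -2   6   4     3   -2  1 ]
  [  0   0   0     0   -1  1 ]
r3 := r3 + 2·r1
  [ 1  -3  -2  -3/2  3/2  0 ]
  [ 0   0   0     0    1  0 ]
  [ 0   0   0     0    1  1 ]
  [ 0   0   0     0   -1  1 ]
r3 := r3 − r2
  [ 1  -3  -2  -3/2  3/2  0 ]
  [ 0   0   0     0    1  0 ]
  [ 0   0   0     0    0  1 ]
  [ 0   0   0     0   -1  1 ]
r4 := r4 + r2
  [ 1  -3  -2  -3/2  3/2  0 ]
  [ 0   0   0     0    1  0 ]
  [ 0   0   0     0    0  1 ]
  [ 0   0   0     0    0  1 ]
r4 := r4 − r3
  [ 1  -3  -2  -3/2  3/2  0 ]
  [ 0   0   0     0    1  0 ]
  [ 0   0   0     0    0  1 ]
  [ 0   0   0     0    0  0 ]
r1 := r1 − 3/2·r2
  [ 1  -3  -2  -3/2  0  0 ]
  [ 0   0   0     0  1  0 ]
  [ 0   0   0     0  0  1 ]
  [ 0   0   0     0  0  0 ]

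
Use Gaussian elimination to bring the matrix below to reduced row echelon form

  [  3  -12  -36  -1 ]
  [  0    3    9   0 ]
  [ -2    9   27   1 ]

[[1, 0, 0, 0], [0, 1, 3, 0], [0, 0, 0, 1]]

Multiply R1 by 1/3.
  [  1  -4  -12  -1/3 ]
  [  0   3    9     0 ]
  [ -2   9   27     1 ]
Add 2 times R1 to R3.
  [ 1  -4  -12  -1/3 ]
  [ 0   3    9     0 ]
  [ 0   1    3   1/3 ]
Multiply R2 by 1/3.
  [ 1  -4  -12  -1/3 ]
  [ 0   1    3     0 ]
  [ 0   1    3   1/3 ]
Subtract R2 from R3.
  [ 1  -4  -12  -1/3 ]
  [ 0   1    3     0 ]
  [ 0   0    0   1/3 ]
Multiply R3 by 3.
  [ 1  -4  -12  -1/3 ]
  [ 0   1    3     0 ]
  [ 0   0    0     1 ]
Add 1/3 times R3 to R1.
  [ 1  -4  -12  0 ]
  [ 0   1    3  0 ]
  [ 0   0    0  1 ]
Add 4 times R2 to R1.
  [ 1  0  0  0 ]
  [ 0  1  3  0 ]
  [ 0  0  0  1 ]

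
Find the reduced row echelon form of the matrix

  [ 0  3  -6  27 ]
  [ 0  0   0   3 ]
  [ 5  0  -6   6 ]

R1 <-> R3
  [ 5  0  -6   6 ]
  [ 0  0   0   3 ]
  [ 0  3  -6  27 ]
R1 := 1/5·R1
  [ 1  0  -6/5  6/5 ]
  [ 0  0     0    3 ]
  [ 0  3    -6   27 ]
R2 <-> R3
  [ 1  0  -6/5  6/5 ]
  [ 0  3    -6   27 ]
  [ 0  0     0    3 ]
R2 := 1/3·R2
  [ 1  0  -6/5  6/5 ]
  [ 0  1    -2    9 ]
  [ 0  0     0    3 ]
R3 := 1/3·R3
  [ 1  0  -6/5  6/5 ]
  [ 0  1    -2    9 ]
  [ 0  0     0    1 ]
R2 := R2 − 9·R3
  [ 1  0  -6/5  6/5 ]
  [ 0  1    -2    0 ]
  [ 0  0     0    1 ]
R1 := R1 − 6/5·R3
  [ 1  0  -6/5  0 ]
  [ 0  1    -2  0 ]
  [ 0  0     0  1 ]

[[1, 0, -6/5, 0], [0, 1, -2, 0], [0, 0, 0, 1]]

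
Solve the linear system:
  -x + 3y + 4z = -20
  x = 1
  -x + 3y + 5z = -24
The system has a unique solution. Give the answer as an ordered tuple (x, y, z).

Form the augmented matrix and row-reduce:
  [ -1  3  4  |  -20 ]
  [  1  0  0  |    1 ]
  [ -1  3  5  |  -24 ]
R1 → -1·R1
  [  1  -3  -4  |   20 ]
  [  1   0   0  |    1 ]
  [ -1   3   5  |  -24 ]
R2 → R2 − R1
  [  1  -3  -4  |   20 ]
  [  0   3   4  |  -19 ]
  [ -1   3   5  |  -24 ]
R3 → R3 + R1
  [ 1  -3  -4  |   20 ]
  [ 0   3   4  |  -19 ]
  [ 0   0   1  |   -4 ]
R2 → 1/3·R2
  [ 1  -3   -4  |     20 ]
  [ 0   1  4/3  |  -19/3 ]
  [ 0   0    1  |     -4 ]
R2 → R2 − 4/3·R3
  [ 1  -3  -4  |  20 ]
  [ 0   1   0  |  -1 ]
  [ 0   0   1  |  -4 ]
R1 → R1 + 4·R3
  [ 1  -3  0  |   4 ]
  [ 0   1  0  |  -1 ]
  [ 0   0  1  |  -4 ]
R1 → R1 + 3·R2
  [ 1  0  0  |   1 ]
  [ 0  1  0  |  -1 ]
  [ 0  0  1  |  -4 ]
Reading off the last column: x = 1, y = -1, z = -4.

(1, -1, -4)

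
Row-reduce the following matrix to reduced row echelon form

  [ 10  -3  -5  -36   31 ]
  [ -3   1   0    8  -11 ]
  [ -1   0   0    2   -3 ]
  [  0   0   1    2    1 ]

R1 -> 1/10·R1
  [  1  -3/10  -1/2  -18/5  31/10 ]
  [ -3      1     0      8    -11 ]
  [ -1      0     0      2     -3 ]
  [  0      0     1      2      1 ]
R2 -> R2 + 3·R1
  [  1  -3/10  -1/2  -18/5   31/10 ]
  [  0   1/10  -3/2  -14/5  -17/10 ]
  [ -1      0     0      2      -3 ]
  [  0      0     1      2       1 ]
R3 -> R3 + R1
  [ 1  -3/10  -1/2  -18/5   31/10 ]
  [ 0   1/10  -3/2  -14/5  -17/10 ]
  [ 0  -3/10  -1/2   -8/5    1/10 ]
  [ 0      0     1      2       1 ]
R2 -> 10·R2
  [ 1  -3/10  -1/2  -18/5  31/10 ]
  [ 0      1   -15    -28    -17 ]
  [ 0  -3/10  -1/2   -8/5   1/10 ]
  [ 0      0     1      2      1 ]
R3 -> R3 + 3/10·R2
  [ 1  -3/10  -1/2  -18/5  31/10 ]
  [ 0      1   -15    -28    -17 ]
  [ 0      0    -5    -10     -5 ]
  [ 0      0     1      2      1 ]
R3 -> -1/5·R3
  [ 1  -3/10  -1/2  -18/5  31/10 ]
  [ 0      1   -15    -28    -17 ]
  [ 0      0     1      2      1 ]
  [ 0      0     1      2      1 ]
R4 -> R4 − R3
  [ 1  -3/10  -1/2  -18/5  31/10 ]
  [ 0      1   -15    -28    -17 ]
  [ 0      0     1      2      1 ]
  [ 0      0     0      0      0 ]
R2 -> R2 + 15·R3
  [ 1  -3/10  -1/2  -18/5  31/10 ]
  [ 0      1     0      2     -2 ]
  [ 0      0     1      2      1 ]
  [ 0      0     0      0      0 ]
R1 -> R1 + 1/2·R3
  [ 1  -3/10  0  -13/5  18/5 ]
  [ 0      1  0      2    -2 ]
  [ 0      0  1      2     1 ]
  [ 0      0  0      0     0 ]
R1 -> R1 + 3/10·R2
  [ 1  0  0  -2   3 ]
  [ 0  1  0   2  -2 ]
  [ 0  0  1   2   1 ]
  [ 0  0  0   0   0 ]

[[1, 0, 0, -2, 3], [0, 1, 0, 2, -2], [0, 0, 1, 2, 1], [0, 0, 0, 0, 0]]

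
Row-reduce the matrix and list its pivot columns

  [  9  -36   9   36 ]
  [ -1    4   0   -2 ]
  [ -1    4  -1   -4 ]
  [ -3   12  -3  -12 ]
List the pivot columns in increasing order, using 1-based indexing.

R1 → 1/9·R1
  [  1  -4   1    4 ]
  [ -1   4   0   -2 ]
  [ -1   4  -1   -4 ]
  [ -3  12  -3  -12 ]
R2 → R2 + R1
  [  1  -4   1    4 ]
  [  0   0   1    2 ]
  [ -1   4  -1   -4 ]
  [ -3  12  -3  -12 ]
R3 → R3 + R1
  [  1  -4   1    4 ]
  [  0   0   1    2 ]
  [  0   0   0    0 ]
  [ -3  12  -3  -12 ]
R4 → R4 + 3·R1
  [ 1  -4  1  4 ]
  [ 0   0  1  2 ]
  [ 0   0  0  0 ]
  [ 0   0  0  0 ]
R1 → R1 − R2
  [ 1  -4  0  2 ]
  [ 0   0  1  2 ]
  [ 0   0  0  0 ]
  [ 0   0  0  0 ]
Pivot columns are the columns containing a leading 1.

1, 3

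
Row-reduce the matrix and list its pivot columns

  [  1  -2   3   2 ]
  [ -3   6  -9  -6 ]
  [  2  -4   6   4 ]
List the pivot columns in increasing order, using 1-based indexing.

r2 → r2 + 3·r1
  [ 1  -2  3  2 ]
  [ 0   0  0  0 ]
  [ 2  -4  6  4 ]
r3 → r3 − 2·r1
  [ 1  -2  3  2 ]
  [ 0   0  0  0 ]
  [ 0   0  0  0 ]
Pivot columns are the columns containing a leading 1.

1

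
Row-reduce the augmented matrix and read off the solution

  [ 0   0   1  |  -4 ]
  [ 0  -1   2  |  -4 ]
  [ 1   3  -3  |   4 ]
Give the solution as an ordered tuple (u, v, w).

R1 <=> R3
  [ 1   3  -3  |   4 ]
  [ 0  -1   2  |  -4 ]
  [ 0   0   1  |  -4 ]
R2 := -1·R2
  [ 1  3  -3  |   4 ]
  [ 0  1  -2  |   4 ]
  [ 0  0   1  |  -4 ]
R2 := R2 + 2·R3
  [ 1  3  -3  |   4 ]
  [ 0  1   0  |  -4 ]
  [ 0  0   1  |  -4 ]
R1 := R1 + 3·R3
  [ 1  3  0  |  -8 ]
  [ 0  1  0  |  -4 ]
  [ 0  0  1  |  -4 ]
R1 := R1 − 3·R2
  [ 1  0  0  |   4 ]
  [ 0  1  0  |  -4 ]
  [ 0  0  1  |  -4 ]
Reading off the last column: u = 4, v = -4, w = -4.

(4, -4, -4)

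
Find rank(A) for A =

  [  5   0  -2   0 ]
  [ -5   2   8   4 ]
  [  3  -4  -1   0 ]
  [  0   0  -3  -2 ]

rank = 4

R1 := 1/5·R1
R2 := R2 + 5·R1
R3 := R3 − 3·R1
R2 := 1/2·R2
R3 := R3 + 4·R2
R3 := 5/61·R3
R4 := R4 + 3·R3
R4 := -61/2·R4
R3 := R3 − 40/61·R4
R2 := R2 − 2·R4
R2 := R2 − 3·R3
R1 := R1 + 2/5·R3
The reduced form has 4 nonzero rows.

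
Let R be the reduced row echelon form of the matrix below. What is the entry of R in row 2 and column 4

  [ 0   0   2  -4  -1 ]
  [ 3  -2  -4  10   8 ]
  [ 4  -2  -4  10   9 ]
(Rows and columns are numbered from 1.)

-1

r1 <=> r2
  [ 3  -2  -4  10   8 ]
  [ 0   0   2  -4  -1 ]
  [ 4  -2  -4  10   9 ]
r1 := 1/3·r1
  [ 1  -2/3  -4/3  10/3  8/3 ]
  [ 0     0     2    -4   -1 ]
  [ 4    -2    -4    10    9 ]
r3 := r3 − 4·r1
  [ 1  -2/3  -4/3   10/3   8/3 ]
  [ 0     0     2     -4    -1 ]
  [ 0   2/3   4/3  -10/3  -5/3 ]
r2 <=> r3
  [ 1  -2/3  -4/3   10/3   8/3 ]
  [ 0   2/3   4/3  -10/3  -5/3 ]
  [ 0     0     2     -4    -1 ]
r2 := 3/2·r2
  [ 1  -2/3  -4/3  10/3   8/3 ]
  [ 0     1     2    -5  -5/2 ]
  [ 0     0     2    -4    -1 ]
r3 := 1/2·r3
  [ 1  -2/3  -4/3  10/3   8/3 ]
  [ 0     1     2    -5  -5/2 ]
  [ 0     0     1    -2  -1/2 ]
r2 := r2 − 2·r3
  [ 1  -2/3  -4/3  10/3   8/3 ]
  [ 0     1     0    -1  -3/2 ]
  [ 0     0     1    -2  -1/2 ]
r1 := r1 + 4/3·r3
  [ 1  -2/3  0  2/3     2 ]
  [ 0     1  0   -1  -3/2 ]
  [ 0     0  1   -2  -1/2 ]
r1 := r1 + 2/3·r2
  [ 1  0  0   0     1 ]
  [ 0  1  0  -1  -3/2 ]
  [ 0  0  1  -2  -1/2 ]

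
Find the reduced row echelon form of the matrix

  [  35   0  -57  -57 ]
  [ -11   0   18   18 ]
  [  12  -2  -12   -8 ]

R1 -> 1/35·R1
  [   1   0  -57/35  -57/35 ]
  [ -11   0      18      18 ]
  [  12  -2     -12      -8 ]
R2 -> R2 + 11·R1
  [  1   0  -57/35  -57/35 ]
  [  0   0    3/35    3/35 ]
  [ 12  -2     -12      -8 ]
R3 -> R3 − 12·R1
  [ 1   0  -57/35  -57/35 ]
  [ 0   0    3/35    3/35 ]
  [ 0  -2  264/35  404/35 ]
R2 <-> R3
  [ 1   0  -57/35  -57/35 ]
  [ 0  -2  264/35  404/35 ]
  [ 0   0    3/35    3/35 ]
R2 -> -1/2·R2
  [ 1  0   -57/35   -57/35 ]
  [ 0  1  -132/35  -202/35 ]
  [ 0  0     3/35     3/35 ]
R3 -> 35/3·R3
  [ 1  0   -57/35   -57/35 ]
  [ 0  1  -132/35  -202/35 ]
  [ 0  0        1        1 ]
R2 -> R2 + 132/35·R3
  [ 1  0  -57/35  -57/35 ]
  [ 0  1       0      -2 ]
  [ 0  0       1       1 ]
R1 -> R1 + 57/35·R3
  [ 1  0  0   0 ]
  [ 0  1  0  -2 ]
  [ 0  0  1   1 ]

[[1, 0, 0, 0], [0, 1, 0, -2], [0, 0, 1, 1]]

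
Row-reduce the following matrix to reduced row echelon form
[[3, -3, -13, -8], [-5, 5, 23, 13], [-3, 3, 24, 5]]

[[1, -1, 0, 0], [0, 0, 1, 0], [0, 0, 0, 1]]

r1 -> 1/3·r1
  [  1  -1  -13/3  -8/3 ]
  [ -5   5     23    13 ]
  [ -3   3     24     5 ]
r2 -> r2 + 5·r1
  [  1  -1  -13/3  -8/3 ]
  [  0   0    4/3  -1/3 ]
  [ -3   3     24     5 ]
r3 -> r3 + 3·r1
  [ 1  -1  -13/3  -8/3 ]
  [ 0   0    4/3  -1/3 ]
  [ 0   0     11    -3 ]
r2 -> 3/4·r2
  [ 1  -1  -13/3  -8/3 ]
  [ 0   0      1  -1/4 ]
  [ 0   0     11    -3 ]
r3 -> r3 − 11·r2
  [ 1  -1  -13/3  -8/3 ]
  [ 0   0      1  -1/4 ]
  [ 0   0      0  -1/4 ]
r3 -> -4·r3
  [ 1  -1  -13/3  -8/3 ]
  [ 0   0      1  -1/4 ]
  [ 0   0      0     1 ]
r2 -> r2 + 1/4·r3
  [ 1  -1  -13/3  -8/3 ]
  [ 0   0      1     0 ]
  [ 0   0      0     1 ]
r1 -> r1 + 8/3·r3
  [ 1  -1  -13/3  0 ]
  [ 0   0      1  0 ]
  [ 0   0      0  1 ]
r1 -> r1 + 13/3·r2
  [ 1  -1  0  0 ]
  [ 0   0  1  0 ]
  [ 0   0  0  1 ]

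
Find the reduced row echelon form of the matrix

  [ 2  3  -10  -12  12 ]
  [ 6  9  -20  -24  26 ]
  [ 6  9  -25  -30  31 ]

R1 → 1/2·R1
  [ 1  3/2   -5   -6   6 ]
  [ 6    9  -20  -24  26 ]
  [ 6    9  -25  -30  31 ]
R2 → R2 − 6·R1
  [ 1  3/2   -5   -6    6 ]
  [ 0    0   10   12  -10 ]
  [ 6    9  -25  -30   31 ]
R3 → R3 − 6·R1
  [ 1  3/2  -5  -6    6 ]
  [ 0    0  10  12  -10 ]
  [ 0    0   5   6   -5 ]
R2 → 1/10·R2
  [ 1  3/2  -5   -6   6 ]
  [ 0    0   1  6/5  -1 ]
  [ 0    0   5    6  -5 ]
R3 → R3 − 5·R2
  [ 1  3/2  -5   -6   6 ]
  [ 0    0   1  6/5  -1 ]
  [ 0    0   0    0   0 ]
R1 → R1 + 5·R2
  [ 1  3/2  0    0   1 ]
  [ 0    0  1  6/5  -1 ]
  [ 0    0  0    0   0 ]

[[1, 3/2, 0, 0, 1], [0, 0, 1, 6/5, -1], [0, 0, 0, 0, 0]]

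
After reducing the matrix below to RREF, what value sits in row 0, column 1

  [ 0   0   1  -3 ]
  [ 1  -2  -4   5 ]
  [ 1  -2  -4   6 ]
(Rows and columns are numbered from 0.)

ρ1 ↔ ρ2
ρ3 ← ρ3 − ρ1
ρ2 ← ρ2 + 3·ρ3
ρ1 ← ρ1 − 5·ρ3
ρ1 ← ρ1 + 4·ρ2

-2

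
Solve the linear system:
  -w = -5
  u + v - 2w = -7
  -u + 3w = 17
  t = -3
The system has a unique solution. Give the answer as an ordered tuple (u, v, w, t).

(-2, 5, 5, -3)

Form the augmented matrix and row-reduce:
  [  0  0  -1  0  |  -5 ]
  [  1  1  -2  0  |  -7 ]
  [ -1  0   3  0  |  17 ]
  [  0  0   0  1  |  -3 ]
R1 <-> R2
  [  1  1  -2  0  |  -7 ]
  [  0  0  -1  0  |  -5 ]
  [ -1  0   3  0  |  17 ]
  [  0  0   0  1  |  -3 ]
R3 → R3 + R1
  [ 1  1  -2  0  |  -7 ]
  [ 0  0  -1  0  |  -5 ]
  [ 0  1   1  0  |  10 ]
  [ 0  0   0  1  |  -3 ]
R2 <-> R3
  [ 1  1  -2  0  |  -7 ]
  [ 0  1   1  0  |  10 ]
  [ 0  0  -1  0  |  -5 ]
  [ 0  0   0  1  |  -3 ]
R3 → -1·R3
  [ 1  1  -2  0  |  -7 ]
  [ 0  1   1  0  |  10 ]
  [ 0  0   1  0  |   5 ]
  [ 0  0   0  1  |  -3 ]
R2 → R2 − R3
  [ 1  1  -2  0  |  -7 ]
  [ 0  1   0  0  |   5 ]
  [ 0  0   1  0  |   5 ]
  [ 0  0   0  1  |  -3 ]
R1 → R1 + 2·R3
  [ 1  1  0  0  |   3 ]
  [ 0  1  0  0  |   5 ]
  [ 0  0  1  0  |   5 ]
  [ 0  0  0  1  |  -3 ]
R1 → R1 − R2
  [ 1  0  0  0  |  -2 ]
  [ 0  1  0  0  |   5 ]
  [ 0  0  1  0  |   5 ]
  [ 0  0  0  1  |  -3 ]
Reading off the last column: u = -2, v = 5, w = 5, t = -3.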